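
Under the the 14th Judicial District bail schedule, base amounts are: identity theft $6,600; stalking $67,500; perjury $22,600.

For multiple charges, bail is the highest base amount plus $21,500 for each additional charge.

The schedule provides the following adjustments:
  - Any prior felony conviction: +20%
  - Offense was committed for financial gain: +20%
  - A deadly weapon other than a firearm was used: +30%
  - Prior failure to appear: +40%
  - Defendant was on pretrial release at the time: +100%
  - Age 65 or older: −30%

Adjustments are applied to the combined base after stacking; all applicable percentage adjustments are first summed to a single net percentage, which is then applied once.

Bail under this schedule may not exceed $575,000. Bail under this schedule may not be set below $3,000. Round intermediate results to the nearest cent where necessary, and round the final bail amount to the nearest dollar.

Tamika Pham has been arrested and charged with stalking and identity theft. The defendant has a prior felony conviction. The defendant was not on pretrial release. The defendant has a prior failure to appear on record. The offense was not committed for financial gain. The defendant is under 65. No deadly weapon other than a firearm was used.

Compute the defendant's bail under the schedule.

Base amounts from the schedule: stalking $67,500; identity theft $6,600.
Stacking rule: highest base plus $21,500 per additional charge. Highest is stalking at $67,500; 1 additional charge → +$21,500. Combined base = $89,000.
Net percentage adjustment: +20% +40% = +60%. $89,000 × 1.6 = $142,400.
$142,400 is within the $575,000 maximum.
$142,400 is at or above the $3,000 minimum.

$142,400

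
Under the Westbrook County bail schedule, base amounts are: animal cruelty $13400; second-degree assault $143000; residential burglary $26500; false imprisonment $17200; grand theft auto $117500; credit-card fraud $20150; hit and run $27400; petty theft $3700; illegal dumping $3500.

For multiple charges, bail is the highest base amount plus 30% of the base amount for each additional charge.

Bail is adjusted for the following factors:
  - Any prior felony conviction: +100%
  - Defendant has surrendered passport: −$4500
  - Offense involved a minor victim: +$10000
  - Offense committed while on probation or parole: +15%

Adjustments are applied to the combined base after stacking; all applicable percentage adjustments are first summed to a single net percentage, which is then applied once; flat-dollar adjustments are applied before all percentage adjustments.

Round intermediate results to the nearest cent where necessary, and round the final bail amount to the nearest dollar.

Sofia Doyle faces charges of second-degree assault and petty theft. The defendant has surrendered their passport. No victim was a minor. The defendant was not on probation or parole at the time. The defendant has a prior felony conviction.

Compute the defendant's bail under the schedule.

Base amounts from the schedule: second-degree assault $143000; petty theft $3700.
Stacking rule: highest base plus 30% of each additional charge. Highest is second-degree assault at $143000. Additional: $3700 × 30% = $1110. Combined base = $143000 + $1110 = $144110.
Defendant has surrendered passport (−$4500 flat): $144110 − $4500 = $139610.
Any prior felony conviction (+100%): $139610 × 2 = $279220.

$279220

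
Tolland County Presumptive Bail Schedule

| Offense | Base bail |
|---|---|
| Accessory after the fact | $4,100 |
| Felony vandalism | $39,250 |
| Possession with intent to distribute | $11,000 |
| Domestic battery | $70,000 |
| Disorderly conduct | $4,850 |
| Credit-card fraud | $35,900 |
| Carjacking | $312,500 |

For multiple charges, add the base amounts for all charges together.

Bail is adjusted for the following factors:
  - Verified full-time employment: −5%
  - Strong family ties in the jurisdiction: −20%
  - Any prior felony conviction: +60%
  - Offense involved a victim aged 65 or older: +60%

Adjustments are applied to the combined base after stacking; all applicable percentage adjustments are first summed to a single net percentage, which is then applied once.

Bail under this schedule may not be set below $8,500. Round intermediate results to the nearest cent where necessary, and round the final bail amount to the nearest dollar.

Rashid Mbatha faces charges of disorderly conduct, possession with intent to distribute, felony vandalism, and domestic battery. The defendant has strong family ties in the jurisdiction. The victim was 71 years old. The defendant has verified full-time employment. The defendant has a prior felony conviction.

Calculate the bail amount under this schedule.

Base amounts from the schedule: disorderly conduct $4,850; possession with intent to distribute $11,000; felony vandalism $39,250; domestic battery $70,000.
Stacking rule: sum of all bases. $4,850 + $11,000 + $39,250 + $70,000 = $125,100.
Net percentage adjustment: −5% −20% +60% +60% = +95%. $125,100 × 1.95 = $243,945.
$243,945 is at or above the $8,500 minimum.

$243,945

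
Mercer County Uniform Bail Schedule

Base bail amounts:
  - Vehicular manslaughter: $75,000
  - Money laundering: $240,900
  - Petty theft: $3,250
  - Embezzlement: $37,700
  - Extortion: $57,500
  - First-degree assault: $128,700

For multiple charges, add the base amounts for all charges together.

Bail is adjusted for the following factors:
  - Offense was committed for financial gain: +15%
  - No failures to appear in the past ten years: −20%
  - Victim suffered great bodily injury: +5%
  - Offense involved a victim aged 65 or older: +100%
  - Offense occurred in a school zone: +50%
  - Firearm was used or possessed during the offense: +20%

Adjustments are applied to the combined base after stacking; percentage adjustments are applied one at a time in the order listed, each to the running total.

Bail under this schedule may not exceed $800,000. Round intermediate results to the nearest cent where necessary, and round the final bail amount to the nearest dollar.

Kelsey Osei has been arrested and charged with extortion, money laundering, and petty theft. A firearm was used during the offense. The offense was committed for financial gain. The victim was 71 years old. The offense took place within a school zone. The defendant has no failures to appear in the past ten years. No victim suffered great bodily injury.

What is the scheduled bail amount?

Base amounts from the schedule: extortion $57,500; money laundering $240,900; petty theft $3,250.
Stacking rule: sum of all bases. $57,500 + $240,900 + $3,250 = $301,650.
Offense was committed for financial gain (+15%): $301,650 × 1.15 = $346,897.50.
No failures to appear in the past ten years (−20%): $346,897.50 × 0.8 = $277,518.
Offense involved a victim aged 65 or older (+100%): $277,518 × 2 = $555,036.
Offense occurred in a school zone (+50%): $555,036 × 1.5 = $832,554.
Firearm was used or possessed during the offense (+20%): $832,554 × 1.2 = $999,064.80.
Result $999,064.80 exceeds the maximum of $800,000; bail is capped at $800,000.

$800,000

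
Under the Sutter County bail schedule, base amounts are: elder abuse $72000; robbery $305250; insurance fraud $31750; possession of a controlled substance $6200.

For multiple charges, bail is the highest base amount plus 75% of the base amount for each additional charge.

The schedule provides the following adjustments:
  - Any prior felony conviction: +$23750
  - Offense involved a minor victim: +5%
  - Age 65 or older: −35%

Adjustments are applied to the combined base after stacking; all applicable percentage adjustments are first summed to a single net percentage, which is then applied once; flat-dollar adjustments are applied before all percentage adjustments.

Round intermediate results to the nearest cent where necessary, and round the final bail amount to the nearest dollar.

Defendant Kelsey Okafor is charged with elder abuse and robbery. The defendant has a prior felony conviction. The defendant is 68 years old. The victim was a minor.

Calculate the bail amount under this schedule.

$268100

Base amounts from the schedule: elder abuse $72000; robbery $305250.
Stacking rule: highest base plus 75% of each additional charge. Highest is robbery at $305250. Additional: $72000 × 75% = $54000. Combined base = $305250 + $54000 = $359250.
Any prior felony conviction (+$23750 flat): $359250 + $23750 = $383000.
Net percentage adjustment: +5% −35% = −30%. $383000 × 0.7 = $268100.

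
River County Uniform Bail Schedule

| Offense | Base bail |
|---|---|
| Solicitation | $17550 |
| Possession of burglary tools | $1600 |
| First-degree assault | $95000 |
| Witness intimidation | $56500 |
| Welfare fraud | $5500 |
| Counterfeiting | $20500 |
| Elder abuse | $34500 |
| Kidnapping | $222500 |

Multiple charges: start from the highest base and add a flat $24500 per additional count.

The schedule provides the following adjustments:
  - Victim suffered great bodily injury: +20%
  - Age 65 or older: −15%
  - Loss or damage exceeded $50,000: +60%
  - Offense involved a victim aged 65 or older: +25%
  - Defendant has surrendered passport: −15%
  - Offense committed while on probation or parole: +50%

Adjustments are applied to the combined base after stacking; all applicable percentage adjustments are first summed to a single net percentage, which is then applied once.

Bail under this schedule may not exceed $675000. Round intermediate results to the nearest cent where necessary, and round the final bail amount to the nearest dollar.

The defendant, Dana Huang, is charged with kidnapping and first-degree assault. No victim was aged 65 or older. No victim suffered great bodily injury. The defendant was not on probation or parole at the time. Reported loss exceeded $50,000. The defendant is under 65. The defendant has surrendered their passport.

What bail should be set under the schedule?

$358150

Base amounts from the schedule: kidnapping $222500; first-degree assault $95000.
Stacking rule: highest base plus $24500 per additional charge. Highest is kidnapping at $222500; 1 additional charge → +$24500. Combined base = $247000.
Net percentage adjustment: +60% −15% = +45%. $247000 × 1.45 = $358150.
$358150 is within the $675000 maximum.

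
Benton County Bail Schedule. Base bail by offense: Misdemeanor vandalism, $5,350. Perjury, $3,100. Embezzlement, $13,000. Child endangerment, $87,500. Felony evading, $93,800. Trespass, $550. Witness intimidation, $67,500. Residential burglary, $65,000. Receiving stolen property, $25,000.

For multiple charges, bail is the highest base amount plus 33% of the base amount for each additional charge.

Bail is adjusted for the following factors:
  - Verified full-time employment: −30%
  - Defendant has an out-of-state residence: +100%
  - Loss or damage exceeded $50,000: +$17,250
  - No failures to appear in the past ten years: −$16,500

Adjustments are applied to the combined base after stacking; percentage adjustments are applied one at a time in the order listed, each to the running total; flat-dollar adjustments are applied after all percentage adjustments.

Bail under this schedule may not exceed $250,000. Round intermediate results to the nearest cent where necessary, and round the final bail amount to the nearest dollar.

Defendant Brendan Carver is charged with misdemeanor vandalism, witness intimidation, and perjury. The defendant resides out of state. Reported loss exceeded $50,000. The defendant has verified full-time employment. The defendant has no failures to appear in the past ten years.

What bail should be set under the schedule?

Base amounts from the schedule: misdemeanor vandalism $5,350; witness intimidation $67,500; perjury $3,100.
Stacking rule: highest base plus 33% of each additional charge. Highest is witness intimidation at $67,500. Additional: $5,350 × 33% = $1,765.50; $3,100 × 33% = $1,023. Combined base = $67,500 + $2,788.50 = $70,288.50.
Verified full-time employment (−30%): $70,288.50 × 0.7 = $49,201.95.
Defendant has an out-of-state residence (+100%): $49,201.95 × 2 = $98,403.90.
Loss or damage exceeded $50,000 (+$17,250 flat): $98,403.90 + $17,250 = $115,653.90.
No failures to appear in the past ten years (−$16,500 flat): $115,653.90 − $16,500 = $99,153.90.
$99,153.90 is within the $250,000 maximum.
Rounded to the nearest dollar: $99,154.

$99,154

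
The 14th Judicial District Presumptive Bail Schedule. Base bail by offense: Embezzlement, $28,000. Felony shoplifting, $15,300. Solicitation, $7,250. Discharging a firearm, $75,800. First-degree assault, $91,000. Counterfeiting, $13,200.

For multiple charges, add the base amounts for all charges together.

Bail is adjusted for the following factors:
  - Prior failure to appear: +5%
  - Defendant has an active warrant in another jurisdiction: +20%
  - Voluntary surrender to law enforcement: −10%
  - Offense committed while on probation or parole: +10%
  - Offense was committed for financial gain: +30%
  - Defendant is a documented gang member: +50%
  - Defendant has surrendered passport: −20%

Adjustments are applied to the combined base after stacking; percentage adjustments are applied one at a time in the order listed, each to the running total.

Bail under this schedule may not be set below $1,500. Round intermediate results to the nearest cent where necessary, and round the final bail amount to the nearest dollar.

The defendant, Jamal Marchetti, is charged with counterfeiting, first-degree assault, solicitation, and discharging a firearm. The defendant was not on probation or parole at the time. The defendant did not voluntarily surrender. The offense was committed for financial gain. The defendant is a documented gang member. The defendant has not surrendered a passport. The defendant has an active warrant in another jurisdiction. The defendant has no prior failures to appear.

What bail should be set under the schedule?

Base amounts from the schedule: counterfeiting $13,200; first-degree assault $91,000; solicitation $7,250; discharging a firearm $75,800.
Stacking rule: sum of all bases. $13,200 + $91,000 + $7,250 + $75,800 = $187,250.
Defendant has an active warrant in another jurisdiction (+20%): $187,250 × 1.2 = $224,700.
Offense was committed for financial gain (+30%): $224,700 × 1.3 = $292,110.
Defendant is a documented gang member (+50%): $292,110 × 1.5 = $438,165.
$438,165 is at or above the $1,500 minimum.

$438,165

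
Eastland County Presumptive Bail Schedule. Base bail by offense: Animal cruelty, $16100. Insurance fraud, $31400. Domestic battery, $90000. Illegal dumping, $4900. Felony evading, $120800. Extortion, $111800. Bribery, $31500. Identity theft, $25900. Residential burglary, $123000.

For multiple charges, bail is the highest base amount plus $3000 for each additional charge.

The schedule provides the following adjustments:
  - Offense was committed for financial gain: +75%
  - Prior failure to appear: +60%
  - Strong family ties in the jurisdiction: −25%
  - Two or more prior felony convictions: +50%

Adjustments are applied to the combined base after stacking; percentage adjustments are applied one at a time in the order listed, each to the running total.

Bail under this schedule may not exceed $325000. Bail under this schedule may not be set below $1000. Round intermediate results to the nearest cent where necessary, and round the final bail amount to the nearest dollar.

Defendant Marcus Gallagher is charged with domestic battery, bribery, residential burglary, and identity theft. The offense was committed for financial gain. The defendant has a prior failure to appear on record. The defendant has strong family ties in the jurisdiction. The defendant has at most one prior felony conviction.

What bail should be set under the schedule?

$277200

Base amounts from the schedule: domestic battery $90000; bribery $31500; residential burglary $123000; identity theft $25900.
Stacking rule: highest base plus $3000 per additional charge. Highest is residential burglary at $123000; 3 additional charges → +$9000. Combined base = $132000.
Offense was committed for financial gain (+75%): $132000 × 1.75 = $231000.
Prior failure to appear (+60%): $231000 × 1.6 = $369600.
Strong family ties in the jurisdiction (−25%): $369600 × 0.75 = $277200.
$277200 is within the $325000 maximum.
$277200 is at or above the $1000 minimum.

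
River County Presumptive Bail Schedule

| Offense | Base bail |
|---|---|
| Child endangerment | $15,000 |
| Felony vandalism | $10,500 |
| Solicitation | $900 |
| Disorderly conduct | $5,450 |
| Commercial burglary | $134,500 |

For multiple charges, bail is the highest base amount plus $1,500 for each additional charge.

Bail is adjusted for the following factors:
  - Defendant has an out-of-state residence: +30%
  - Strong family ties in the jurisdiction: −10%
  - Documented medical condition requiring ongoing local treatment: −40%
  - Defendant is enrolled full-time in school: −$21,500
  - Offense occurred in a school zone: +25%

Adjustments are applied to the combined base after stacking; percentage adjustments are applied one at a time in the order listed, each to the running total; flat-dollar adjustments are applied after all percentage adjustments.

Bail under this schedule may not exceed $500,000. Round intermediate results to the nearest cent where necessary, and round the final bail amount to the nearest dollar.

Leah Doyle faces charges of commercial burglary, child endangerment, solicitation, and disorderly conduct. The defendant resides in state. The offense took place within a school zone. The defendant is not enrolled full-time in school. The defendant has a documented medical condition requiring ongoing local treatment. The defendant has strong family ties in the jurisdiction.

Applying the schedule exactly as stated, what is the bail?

Base amounts from the schedule: commercial burglary $134,500; child endangerment $15,000; solicitation $900; disorderly conduct $5,450.
Stacking rule: highest base plus $1,500 per additional charge. Highest is commercial burglary at $134,500; 3 additional charges → +$4,500. Combined base = $139,000.
Strong family ties in the jurisdiction (−10%): $139,000 × 0.9 = $125,100.
Documented medical condition requiring ongoing local treatment (−40%): $125,100 × 0.6 = $75,060.
Offense occurred in a school zone (+25%): $75,060 × 1.25 = $93,825.
$93,825 is within the $500,000 maximum.

$93,825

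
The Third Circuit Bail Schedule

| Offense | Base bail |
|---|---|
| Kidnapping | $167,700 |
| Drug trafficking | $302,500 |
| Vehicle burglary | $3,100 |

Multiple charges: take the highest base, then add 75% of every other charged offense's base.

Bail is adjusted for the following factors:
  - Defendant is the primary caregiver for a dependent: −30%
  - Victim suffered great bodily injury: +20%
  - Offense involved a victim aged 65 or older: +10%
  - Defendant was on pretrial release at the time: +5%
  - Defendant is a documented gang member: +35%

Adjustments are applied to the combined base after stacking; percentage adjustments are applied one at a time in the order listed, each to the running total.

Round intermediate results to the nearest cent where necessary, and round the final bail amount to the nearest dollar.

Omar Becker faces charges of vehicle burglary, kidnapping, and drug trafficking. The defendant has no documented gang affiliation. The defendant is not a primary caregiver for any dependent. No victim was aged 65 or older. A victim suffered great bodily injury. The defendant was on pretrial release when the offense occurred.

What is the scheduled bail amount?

$542,556

Base amounts from the schedule: vehicle burglary $3,100; kidnapping $167,700; drug trafficking $302,500.
Stacking rule: highest base plus 75% of each additional charge. Highest is drug trafficking at $302,500. Additional: $3,100 × 75% = $2,325; $167,700 × 75% = $125,775. Combined base = $302,500 + $128,100 = $430,600.
Victim suffered great bodily injury (+20%): $430,600 × 1.2 = $516,720.
Defendant was on pretrial release at the time (+5%): $516,720 × 1.05 = $542,556.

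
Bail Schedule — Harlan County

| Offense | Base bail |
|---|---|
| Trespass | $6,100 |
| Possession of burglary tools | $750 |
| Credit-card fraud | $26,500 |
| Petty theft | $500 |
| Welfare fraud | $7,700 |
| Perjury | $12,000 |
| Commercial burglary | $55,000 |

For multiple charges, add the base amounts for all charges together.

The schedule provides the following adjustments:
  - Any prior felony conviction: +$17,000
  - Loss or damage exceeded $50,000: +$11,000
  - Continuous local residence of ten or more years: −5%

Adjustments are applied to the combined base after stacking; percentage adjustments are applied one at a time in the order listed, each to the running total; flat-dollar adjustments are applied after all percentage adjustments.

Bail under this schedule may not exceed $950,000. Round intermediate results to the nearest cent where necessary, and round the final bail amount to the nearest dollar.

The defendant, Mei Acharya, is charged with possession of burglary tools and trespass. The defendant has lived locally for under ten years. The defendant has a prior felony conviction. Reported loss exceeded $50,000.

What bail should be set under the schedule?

Base amounts from the schedule: possession of burglary tools $750; trespass $6,100.
Stacking rule: sum of all bases. $750 + $6,100 = $6,850.
Any prior felony conviction (+$17,000 flat): $6,850 + $17,000 = $23,850.
Loss or damage exceeded $50,000 (+$11,000 flat): $23,850 + $11,000 = $34,850.
$34,850 is within the $950,000 maximum.

$34,850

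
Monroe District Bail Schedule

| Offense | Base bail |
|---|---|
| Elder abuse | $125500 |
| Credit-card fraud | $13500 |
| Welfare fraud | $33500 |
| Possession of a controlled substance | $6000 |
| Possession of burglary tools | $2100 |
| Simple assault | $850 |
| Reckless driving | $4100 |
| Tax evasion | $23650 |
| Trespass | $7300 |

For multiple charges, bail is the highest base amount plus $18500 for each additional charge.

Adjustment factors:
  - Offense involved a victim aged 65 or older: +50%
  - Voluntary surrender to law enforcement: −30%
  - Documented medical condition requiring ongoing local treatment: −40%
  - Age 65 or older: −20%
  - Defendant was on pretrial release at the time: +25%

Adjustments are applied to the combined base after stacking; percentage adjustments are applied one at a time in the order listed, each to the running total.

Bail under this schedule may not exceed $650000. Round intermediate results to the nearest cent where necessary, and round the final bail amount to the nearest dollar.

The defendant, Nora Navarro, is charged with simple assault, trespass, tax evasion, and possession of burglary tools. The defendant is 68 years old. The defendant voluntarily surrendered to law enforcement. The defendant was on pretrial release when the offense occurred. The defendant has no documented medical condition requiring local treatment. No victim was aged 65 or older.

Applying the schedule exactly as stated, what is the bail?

$55405

Base amounts from the schedule: simple assault $850; trespass $7300; tax evasion $23650; possession of burglary tools $2100.
Stacking rule: highest base plus $18500 per additional charge. Highest is tax evasion at $23650; 3 additional charges → +$55500. Combined base = $79150.
Voluntary surrender to law enforcement (−30%): $79150 × 0.7 = $55405.
Age 65 or older (−20%): $55405 × 0.8 = $44324.
Defendant was on pretrial release at the time (+25%): $44324 × 1.25 = $55405.
$55405 is within the $650000 maximum.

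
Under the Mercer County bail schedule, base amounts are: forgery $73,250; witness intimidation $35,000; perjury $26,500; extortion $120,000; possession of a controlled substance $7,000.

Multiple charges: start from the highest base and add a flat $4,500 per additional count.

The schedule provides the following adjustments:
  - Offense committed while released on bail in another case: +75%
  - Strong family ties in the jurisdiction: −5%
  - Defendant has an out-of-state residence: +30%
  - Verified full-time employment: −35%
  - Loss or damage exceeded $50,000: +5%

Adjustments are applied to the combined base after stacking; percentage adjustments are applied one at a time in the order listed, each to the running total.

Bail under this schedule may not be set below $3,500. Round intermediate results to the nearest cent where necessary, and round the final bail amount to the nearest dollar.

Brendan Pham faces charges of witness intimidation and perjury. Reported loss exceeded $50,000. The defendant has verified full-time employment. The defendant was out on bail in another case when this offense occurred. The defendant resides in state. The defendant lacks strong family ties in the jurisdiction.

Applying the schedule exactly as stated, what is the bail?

$47,178

Base amounts from the schedule: witness intimidation $35,000; perjury $26,500.
Stacking rule: highest base plus $4,500 per additional charge. Highest is witness intimidation at $35,000; 1 additional charge → +$4,500. Combined base = $39,500.
Offense committed while released on bail in another case (+75%): $39,500 × 1.75 = $69,125.
Verified full-time employment (−35%): $69,125 × 0.65 = $44,931.25.
Loss or damage exceeded $50,000 (+5%): $44,931.25 × 1.05 = $47,177.81.
$47,177.81 is at or above the $3,500 minimum.
Rounded to the nearest dollar: $47,178.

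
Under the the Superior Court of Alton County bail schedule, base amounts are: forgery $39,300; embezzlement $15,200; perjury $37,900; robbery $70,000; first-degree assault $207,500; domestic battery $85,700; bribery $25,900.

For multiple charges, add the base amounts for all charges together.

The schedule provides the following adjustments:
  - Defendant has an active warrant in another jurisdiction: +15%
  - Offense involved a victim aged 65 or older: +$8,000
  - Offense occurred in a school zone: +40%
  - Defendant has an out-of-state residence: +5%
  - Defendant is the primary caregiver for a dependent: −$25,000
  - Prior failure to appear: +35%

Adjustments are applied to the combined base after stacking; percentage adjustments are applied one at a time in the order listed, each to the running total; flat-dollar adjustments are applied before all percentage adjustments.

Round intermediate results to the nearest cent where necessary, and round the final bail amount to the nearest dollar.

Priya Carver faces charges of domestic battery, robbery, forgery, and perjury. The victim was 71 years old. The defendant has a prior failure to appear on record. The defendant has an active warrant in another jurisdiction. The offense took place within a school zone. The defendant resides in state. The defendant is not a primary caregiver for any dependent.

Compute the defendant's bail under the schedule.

Base amounts from the schedule: domestic battery $85,700; robbery $70,000; forgery $39,300; perjury $37,900.
Stacking rule: sum of all bases. $85,700 + $70,000 + $39,300 + $37,900 = $232,900.
Offense involved a victim aged 65 or older (+$8,000 flat): $232,900 + $8,000 = $240,900.
Defendant has an active warrant in another jurisdiction (+15%): $240,900 × 1.15 = $277,035.
Offense occurred in a school zone (+40%): $277,035 × 1.4 = $387,849.
Prior failure to appear (+35%): $387,849 × 1.35 = $523,596.15.
Rounded to the nearest dollar: $523,596.

$523,596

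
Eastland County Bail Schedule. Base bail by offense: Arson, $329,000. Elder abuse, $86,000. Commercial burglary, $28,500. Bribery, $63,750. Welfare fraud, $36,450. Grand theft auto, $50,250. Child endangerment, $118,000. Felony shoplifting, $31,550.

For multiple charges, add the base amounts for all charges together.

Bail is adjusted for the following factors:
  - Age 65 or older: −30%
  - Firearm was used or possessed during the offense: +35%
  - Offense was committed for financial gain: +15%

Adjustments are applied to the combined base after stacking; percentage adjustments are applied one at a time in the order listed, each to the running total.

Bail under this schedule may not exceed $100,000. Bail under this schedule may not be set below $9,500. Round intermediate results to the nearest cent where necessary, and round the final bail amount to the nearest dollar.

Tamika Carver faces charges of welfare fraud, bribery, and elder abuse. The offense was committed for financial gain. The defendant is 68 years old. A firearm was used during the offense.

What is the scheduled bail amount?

Base amounts from the schedule: welfare fraud $36,450; bribery $63,750; elder abuse $86,000.
Stacking rule: sum of all bases. $36,450 + $63,750 + $86,000 = $186,200.
Age 65 or older (−30%): $186,200 × 0.7 = $130,340.
Firearm was used or possessed during the offense (+35%): $130,340 × 1.35 = $175,959.
Offense was committed for financial gain (+15%): $175,959 × 1.15 = $202,352.85.
Result $202,352.85 exceeds the maximum of $100,000; bail is capped at $100,000.
$100,000 is at or above the $9,500 minimum.

$100,000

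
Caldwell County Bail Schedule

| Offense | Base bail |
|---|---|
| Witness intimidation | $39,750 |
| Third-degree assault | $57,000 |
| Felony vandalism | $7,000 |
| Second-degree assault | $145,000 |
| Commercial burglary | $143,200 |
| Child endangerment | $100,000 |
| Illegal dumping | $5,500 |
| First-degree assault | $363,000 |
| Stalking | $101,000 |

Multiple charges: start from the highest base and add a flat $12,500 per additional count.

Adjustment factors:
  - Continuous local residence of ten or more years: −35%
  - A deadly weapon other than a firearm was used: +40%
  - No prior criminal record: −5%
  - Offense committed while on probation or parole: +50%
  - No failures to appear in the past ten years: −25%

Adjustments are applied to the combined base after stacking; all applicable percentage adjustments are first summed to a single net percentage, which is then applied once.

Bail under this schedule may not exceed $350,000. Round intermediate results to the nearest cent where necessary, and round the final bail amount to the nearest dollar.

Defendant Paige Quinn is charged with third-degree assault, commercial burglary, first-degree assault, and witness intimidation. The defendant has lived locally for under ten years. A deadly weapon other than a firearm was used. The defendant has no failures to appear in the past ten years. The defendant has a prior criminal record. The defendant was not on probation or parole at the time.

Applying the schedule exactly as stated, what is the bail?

$350,000

Base amounts from the schedule: third-degree assault $57,000; commercial burglary $143,200; first-degree assault $363,000; witness intimidation $39,750.
Stacking rule: highest base plus $12,500 per additional charge. Highest is first-degree assault at $363,000; 3 additional charges → +$37,500. Combined base = $400,500.
Net percentage adjustment: +40% −25% = +15%. $400,500 × 1.15 = $460,575.
Result $460,575 exceeds the maximum of $350,000; bail is capped at $350,000.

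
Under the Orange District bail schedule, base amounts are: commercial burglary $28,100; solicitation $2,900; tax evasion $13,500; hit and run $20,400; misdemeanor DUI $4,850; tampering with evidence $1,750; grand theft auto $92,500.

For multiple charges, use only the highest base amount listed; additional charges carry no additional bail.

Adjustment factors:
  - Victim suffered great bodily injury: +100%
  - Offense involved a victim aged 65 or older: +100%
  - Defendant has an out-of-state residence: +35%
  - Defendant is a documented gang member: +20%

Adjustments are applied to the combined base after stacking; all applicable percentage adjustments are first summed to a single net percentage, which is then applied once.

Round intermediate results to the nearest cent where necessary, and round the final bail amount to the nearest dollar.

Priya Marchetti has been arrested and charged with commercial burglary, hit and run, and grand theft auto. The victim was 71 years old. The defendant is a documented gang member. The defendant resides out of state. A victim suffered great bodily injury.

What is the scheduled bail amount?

$328,375

Base amounts from the schedule: commercial burglary $28,100; hit and run $20,400; grand theft auto $92,500.
Stacking rule: use the highest base only. Highest is grand theft auto at $92,500. Combined base = $92,500.
Net percentage adjustment: +100% +100% +35% +20% = +255%. $92,500 × 3.55 = $328,375.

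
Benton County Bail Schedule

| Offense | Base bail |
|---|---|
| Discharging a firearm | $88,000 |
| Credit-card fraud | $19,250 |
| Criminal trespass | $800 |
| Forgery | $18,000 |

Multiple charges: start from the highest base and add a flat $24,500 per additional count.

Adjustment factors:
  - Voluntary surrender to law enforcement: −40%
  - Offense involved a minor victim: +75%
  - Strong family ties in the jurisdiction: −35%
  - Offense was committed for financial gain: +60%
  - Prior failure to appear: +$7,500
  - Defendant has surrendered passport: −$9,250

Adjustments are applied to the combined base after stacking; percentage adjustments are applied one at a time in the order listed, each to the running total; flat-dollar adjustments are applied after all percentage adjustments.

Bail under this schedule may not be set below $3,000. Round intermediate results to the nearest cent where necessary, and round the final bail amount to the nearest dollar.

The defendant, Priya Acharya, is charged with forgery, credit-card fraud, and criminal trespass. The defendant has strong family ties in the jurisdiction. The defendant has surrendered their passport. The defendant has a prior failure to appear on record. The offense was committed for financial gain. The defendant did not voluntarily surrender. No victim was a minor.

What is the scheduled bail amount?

Base amounts from the schedule: forgery $18,000; credit-card fraud $19,250; criminal trespass $800.
Stacking rule: highest base plus $24,500 per additional charge. Highest is credit-card fraud at $19,250; 2 additional charges → +$49,000. Combined base = $68,250.
Strong family ties in the jurisdiction (−35%): $68,250 × 0.65 = $44,362.50.
Offense was committed for financial gain (+60%): $44,362.50 × 1.6 = $70,980.
Prior failure to appear (+$7,500 flat): $70,980 + $7,500 = $78,480.
Defendant has surrendered passport (−$9,250 flat): $78,480 − $9,250 = $69,230.
$69,230 is at or above the $3,000 minimum.

$69,230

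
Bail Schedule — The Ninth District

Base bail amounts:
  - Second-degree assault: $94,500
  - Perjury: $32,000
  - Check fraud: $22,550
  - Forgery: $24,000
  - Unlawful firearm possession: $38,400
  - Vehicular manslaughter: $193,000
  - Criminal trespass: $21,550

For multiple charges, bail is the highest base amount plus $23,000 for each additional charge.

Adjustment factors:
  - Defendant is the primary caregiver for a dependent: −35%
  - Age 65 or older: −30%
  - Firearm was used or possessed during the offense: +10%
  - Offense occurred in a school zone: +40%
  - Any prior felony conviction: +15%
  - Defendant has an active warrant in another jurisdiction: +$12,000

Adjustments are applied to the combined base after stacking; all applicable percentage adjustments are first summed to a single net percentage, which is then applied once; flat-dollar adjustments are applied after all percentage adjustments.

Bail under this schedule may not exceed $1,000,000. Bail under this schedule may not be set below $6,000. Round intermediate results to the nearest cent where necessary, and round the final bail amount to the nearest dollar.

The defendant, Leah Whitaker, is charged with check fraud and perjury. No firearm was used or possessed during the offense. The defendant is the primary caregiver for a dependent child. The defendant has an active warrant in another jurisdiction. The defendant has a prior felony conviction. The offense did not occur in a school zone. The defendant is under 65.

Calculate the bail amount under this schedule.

$56,000

Base amounts from the schedule: check fraud $22,550; perjury $32,000.
Stacking rule: highest base plus $23,000 per additional charge. Highest is perjury at $32,000; 1 additional charge → +$23,000. Combined base = $55,000.
Net percentage adjustment: −35% +15% = −20%. $55,000 × 0.8 = $44,000.
Defendant has an active warrant in another jurisdiction (+$12,000 flat): $44,000 + $12,000 = $56,000.
$56,000 is within the $1,000,000 maximum.
$56,000 is at or above the $6,000 minimum.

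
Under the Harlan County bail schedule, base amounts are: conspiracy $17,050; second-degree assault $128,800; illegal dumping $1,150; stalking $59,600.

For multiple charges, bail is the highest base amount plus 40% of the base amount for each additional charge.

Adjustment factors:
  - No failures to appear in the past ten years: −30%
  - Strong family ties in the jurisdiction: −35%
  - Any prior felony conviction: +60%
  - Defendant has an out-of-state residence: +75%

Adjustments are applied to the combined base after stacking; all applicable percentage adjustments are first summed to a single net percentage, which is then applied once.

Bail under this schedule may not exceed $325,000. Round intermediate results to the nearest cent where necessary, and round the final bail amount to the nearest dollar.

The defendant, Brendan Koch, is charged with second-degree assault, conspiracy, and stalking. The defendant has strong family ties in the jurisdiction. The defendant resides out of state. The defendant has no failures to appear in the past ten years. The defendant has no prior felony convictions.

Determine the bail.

Base amounts from the schedule: second-degree assault $128,800; conspiracy $17,050; stalking $59,600.
Stacking rule: highest base plus 40% of each additional charge. Highest is second-degree assault at $128,800. Additional: $17,050 × 40% = $6,820; $59,600 × 40% = $23,840. Combined base = $128,800 + $30,660 = $159,460.
Net percentage adjustment: −30% −35% +75% = +10%. $159,460 × 1.1 = $175,406.
$175,406 is within the $325,000 maximum.

$175,406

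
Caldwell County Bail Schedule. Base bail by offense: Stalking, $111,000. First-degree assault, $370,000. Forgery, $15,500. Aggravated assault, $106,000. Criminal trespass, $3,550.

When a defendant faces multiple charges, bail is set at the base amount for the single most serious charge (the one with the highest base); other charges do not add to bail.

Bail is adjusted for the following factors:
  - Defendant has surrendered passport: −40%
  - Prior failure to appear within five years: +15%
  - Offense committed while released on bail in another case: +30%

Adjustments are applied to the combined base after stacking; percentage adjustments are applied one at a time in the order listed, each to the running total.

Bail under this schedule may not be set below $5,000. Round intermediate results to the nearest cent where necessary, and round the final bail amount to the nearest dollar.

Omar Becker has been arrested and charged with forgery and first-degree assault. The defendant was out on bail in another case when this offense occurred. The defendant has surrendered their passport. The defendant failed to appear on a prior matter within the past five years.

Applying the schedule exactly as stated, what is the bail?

Base amounts from the schedule: forgery $15,500; first-degree assault $370,000.
Stacking rule: use the highest base only. Highest is first-degree assault at $370,000. Combined base = $370,000.
Defendant has surrendered passport (−40%): $370,000 × 0.6 = $222,000.
Prior failure to appear within five years (+15%): $222,000 × 1.15 = $255,300.
Offense committed while released on bail in another case (+30%): $255,300 × 1.3 = $331,890.
$331,890 is at or above the $5,000 minimum.

$331,890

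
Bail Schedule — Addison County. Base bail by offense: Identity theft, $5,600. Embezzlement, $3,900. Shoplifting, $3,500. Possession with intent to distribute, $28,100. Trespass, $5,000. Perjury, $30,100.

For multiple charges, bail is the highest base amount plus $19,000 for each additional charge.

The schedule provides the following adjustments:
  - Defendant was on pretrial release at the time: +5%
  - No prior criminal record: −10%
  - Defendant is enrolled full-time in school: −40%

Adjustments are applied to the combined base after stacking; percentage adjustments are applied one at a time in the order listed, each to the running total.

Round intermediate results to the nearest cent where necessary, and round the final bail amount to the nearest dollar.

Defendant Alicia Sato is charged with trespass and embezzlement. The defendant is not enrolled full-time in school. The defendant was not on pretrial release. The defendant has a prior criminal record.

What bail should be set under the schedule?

Base amounts from the schedule: trespass $5,000; embezzlement $3,900.
Stacking rule: highest base plus $19,000 per additional charge. Highest is trespass at $5,000; 1 additional charge → +$19,000. Combined base = $24,000.
No adjustment factors apply to this defendant.

$24,000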